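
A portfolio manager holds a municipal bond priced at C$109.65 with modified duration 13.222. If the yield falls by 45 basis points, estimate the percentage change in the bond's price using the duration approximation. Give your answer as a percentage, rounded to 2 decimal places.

Duration approximation: ΔP/P ≈ -D_mod · Δy = -13.222 × (-0.0045) = +0.059499.
As a percentage: +5.9499%.

+5.95%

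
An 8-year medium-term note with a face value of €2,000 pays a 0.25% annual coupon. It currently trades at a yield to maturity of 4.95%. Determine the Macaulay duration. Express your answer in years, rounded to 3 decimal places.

Periodic yield y = 0.0495. Discount each cash flow and weight by its year:
  t   CF        PV=CF/(1+0.0495)^t    t·PV
  1         5.00         4.7642         4.7642
  2         5.00         4.5395         9.0789
  3         5.00         4.3254        12.9761
  4         5.00         4.1214        16.4854
  5         5.00         3.9270        19.6349
  6         5.00         3.7418        22.4505
  7         5.00         3.5653        24.9569
  8     2,005.00     1,362.2438    10,897.9502
  Σ                  1,391.2281    11,008.2972
Price P = Σ PV = 1,391.2281.
Macaulay duration = Σ(t·PV) / P = 11,008.2972 / 1,391.2281 = 7.91265 years.

7.913 years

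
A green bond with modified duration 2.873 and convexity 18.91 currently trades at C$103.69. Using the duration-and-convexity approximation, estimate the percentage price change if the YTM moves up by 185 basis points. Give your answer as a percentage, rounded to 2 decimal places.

-4.99%

Duration effect: -D_mod·Δy = -2.873 × (+0.0185) = -0.0531505
Convexity effect: ½·C·(Δy)² = 0.5 × 18.91 × (0.0185)² = +0.00323597375
ΔP/P ≈ -0.0531505 + 0.00323597375 = -0.04991452625
= -4.991452625%.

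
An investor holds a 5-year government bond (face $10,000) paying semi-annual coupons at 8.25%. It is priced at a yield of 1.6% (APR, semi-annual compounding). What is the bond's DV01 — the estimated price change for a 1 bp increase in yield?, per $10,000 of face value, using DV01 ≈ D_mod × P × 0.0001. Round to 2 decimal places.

Periodic yield y = 0.008.
  t   CF        PV=CF/(1+0.008)^t    t·PV
  1       412.50       409.2262       409.2262
  2       412.50       405.9784       811.9567
  3       412.50       402.7563     1,208.2689
  4       412.50       399.5598     1,598.2393
  5       412.50       396.3887     1,981.9436
  6       412.50       393.2428     2,359.4567
  7       412.50       390.1218     2,730.8527
  8       412.50       387.0256     3,096.2048
  9       412.50       383.9540     3,455.5857
  10   10,412.50     9,615.0090    96,150.0896
  Σ                 13,183.2626   113,801.8243
P = 13,183.2626; D_Mac = 8.63230 half-year periods = 4.31615 yrs; D_mod = 4.28189 yrs.
DV01 ≈ 4.28189 × 13,183.2626 × 0.0001 = 5.644932.

$5.64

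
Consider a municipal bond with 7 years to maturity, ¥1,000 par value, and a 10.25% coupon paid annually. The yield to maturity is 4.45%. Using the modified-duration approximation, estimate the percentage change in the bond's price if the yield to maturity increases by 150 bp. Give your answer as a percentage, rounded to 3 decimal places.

Periodic yield y = 0.0445. Modified duration first:
  t   CF        PV=CF/(1+0.0445)^t    t·PV
  1       102.50        98.1331        98.1331
  2       102.50        93.9522       187.9044
  3       102.50        89.9495       269.8484
  4       102.50        86.1172       344.4689
  5       102.50        82.4483       412.2414
  6       102.50        78.9357       473.6139
  7     1,102.50       812.8670     5,690.0689
  Σ                  1,342.4029     7,476.2791
P = 1,342.4029; D_Mac = 5.56933 yrs; D_mod = 5.56933/(1+0.0445) = 5.33205 yrs.
ΔP/P ≈ -D_mod · Δy = -5.33205 × (+0.015) = -0.079981 = -7.9981%.

-7.998%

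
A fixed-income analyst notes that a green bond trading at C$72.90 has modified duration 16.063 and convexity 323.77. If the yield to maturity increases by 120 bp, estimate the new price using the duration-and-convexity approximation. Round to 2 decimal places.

Duration effect: -D_mod·Δy = -16.063 × (+0.012) = -0.192756
Convexity effect: ½·C·(Δy)² = 0.5 × 323.77 × (0.012)² = +0.02331144
ΔP/P ≈ -0.192756 + 0.02331144 = -0.16944456
New price ≈ 72.90 × (1 - 0.16944456) = 60.547491576.

C$60.55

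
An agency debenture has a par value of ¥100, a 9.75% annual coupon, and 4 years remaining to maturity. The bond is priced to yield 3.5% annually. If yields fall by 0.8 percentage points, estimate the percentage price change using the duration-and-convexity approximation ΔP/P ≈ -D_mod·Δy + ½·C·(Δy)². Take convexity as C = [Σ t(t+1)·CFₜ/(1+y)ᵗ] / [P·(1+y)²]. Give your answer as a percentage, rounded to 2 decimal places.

+2.80%

With y = 0.035:
  t   CF        PV=CF/(1+0.035)^t    t·PV        t(t+1)·PV
  1         9.75         9.4203         9.4203          18.8406
  2         9.75         9.1017        18.2035          54.6104
  3         9.75         8.7939        26.3818         105.5273
  4       109.75        95.6408       382.5631       1,912.8157
  Σ                    122.9567       436.5687       2,091.7939
P = 122.9567; D_Mac = 3.55059 yrs; D_mod = 3.43052 yrs; C = 15.88129.
Duration effect: -3.43052 × (-0.008) = +0.027444
Convexity effect: 0.5 × 15.88129 × (-0.008)² = +0.0005082
ΔP/P ≈ +0.027444 + 0.0005082 = +0.027952 = +2.7952%.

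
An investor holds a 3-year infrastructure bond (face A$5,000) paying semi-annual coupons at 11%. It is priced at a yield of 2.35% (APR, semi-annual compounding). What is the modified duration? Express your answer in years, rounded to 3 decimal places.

2.648 years

Periodic yield y = 0.01175. First find Macaulay duration:
  t   CF        PV=CF/(1+0.01175)^t    t·PV
  1       275.00       271.8063       271.8063
  2       275.00       268.6496       537.2993
  3       275.00       265.5297       796.5890
  4       275.00       262.4459     1,049.7837
  5       275.00       259.3980     1,296.9900
  6     5,275.00     4,917.9395    29,507.6373
  Σ                  6,245.7691    33,460.1056
P = 6,245.7691; Macaulay duration = 33,460.1056 / 6,245.7691 = 5.35724 half-year periods = 2.67862 years.
Modified duration = D_Mac / (1 + y) = 2.67862 / 1.01175 = 2.64751 years.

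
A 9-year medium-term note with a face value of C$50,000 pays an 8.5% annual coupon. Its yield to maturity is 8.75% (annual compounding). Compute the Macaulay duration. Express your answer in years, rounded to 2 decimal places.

Periodic yield y = 0.0875. Discount each cash flow and weight by its year:
  t   CF        PV=CF/(1+0.0875)^t    t·PV
  1     4,250.00     3,908.0460     3,908.0460
  2     4,250.00     3,593.6055     7,187.2110
  3     4,250.00     3,304.4648     9,913.3945
  4     4,250.00     3,038.5883    12,154.3534
  5     4,250.00     2,794.1042    13,970.5211
  6     4,250.00     2,569.2912    15,415.7474
  7     4,250.00     2,362.5667    16,537.9666
  8     4,250.00     2,172.4751    17,379.8007
  9    54,250.00    25,499.7752   229,497.9768
  Σ                 49,242.9171   325,965.0175
Price P = Σ PV = 49,242.9171.
Macaulay duration = Σ(t·PV) / P = 325,965.0175 / 49,242.9171 = 6.61953 years.

6.62 years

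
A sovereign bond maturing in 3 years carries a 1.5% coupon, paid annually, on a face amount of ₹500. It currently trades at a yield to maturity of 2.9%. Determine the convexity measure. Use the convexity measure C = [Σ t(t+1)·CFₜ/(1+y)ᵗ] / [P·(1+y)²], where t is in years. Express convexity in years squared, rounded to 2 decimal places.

11.11

With y = 0.029:
  t   CF        PV=CF/(1+0.029)^t    t·PV        t(t+1)·PV
  1         7.50         7.2886         7.2886          14.5773
  2         7.50         7.0832        14.1664          42.4993
  3       507.50       465.7897     1,397.3692       5,589.4769
  Σ                    480.1616     1,418.8243       5,646.5535
P = 480.1616.
Convexity = Σ t(t+1)·PV / [P·(1+y)²] = 5,646.5535 / (480.1616 × 1.058841) = 11.10619.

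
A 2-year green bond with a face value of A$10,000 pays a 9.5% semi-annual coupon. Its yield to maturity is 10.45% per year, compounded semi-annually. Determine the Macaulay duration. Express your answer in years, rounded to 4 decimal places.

Periodic yield y = 0.05225. Discount each cash flow and weight by its period:
  t   CF        PV=CF/(1+0.05225)^t    t·PV
  1       475.00       451.4136       451.4136
  2       475.00       428.9985       857.9969
  3       475.00       407.6963     1,223.0890
  4    10,475.00     8,544.3355    34,177.3421
  Σ                  9,832.4440    36,709.8417
Price P = Σ PV = 9,832.4440.
Macaulay duration = Σ(t·PV) / P = 36,709.8417 / 9,832.4440 = 3.73354 half-year periods.
In years: 3.73354 / 2 = 1.86677 years.

1.8668 years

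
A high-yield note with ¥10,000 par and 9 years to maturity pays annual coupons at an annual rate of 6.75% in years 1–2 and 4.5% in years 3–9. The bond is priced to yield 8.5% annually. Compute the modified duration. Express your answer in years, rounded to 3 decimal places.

Periodic yield y = 0.085. First find Macaulay duration:
  t   CF        PV=CF/(1+0.085)^t    t·PV
  1       675.00       622.1198       622.1198
  2       675.00       573.3823     1,146.7646
  3       450.00       352.3086     1,056.9259
  4       450.00       324.7084     1,298.8337
  5       450.00       299.2704     1,496.3522
  6       450.00       275.8253     1,654.9517
  7       450.00       254.2169     1,779.5180
  8       450.00       234.3013     1,874.4100
  9    10,450.00     5,014.7426    45,132.6835
  Σ                  7,950.8757    56,062.5595
P = 7,950.8757; Macaulay duration = 56,062.5595 / 7,950.8757 = 7.05112 years.
Modified duration = D_Mac / (1 + y) = 7.05112 / 1.085 = 6.49873 years.

6.499 years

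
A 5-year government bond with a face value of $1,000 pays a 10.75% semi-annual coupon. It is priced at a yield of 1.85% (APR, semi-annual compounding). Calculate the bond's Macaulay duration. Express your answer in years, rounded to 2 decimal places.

4.18 years

Periodic yield y = 0.00925. Discount each cash flow and weight by its period:
  t   CF        PV=CF/(1+0.00925)^t    t·PV
  1        53.75        53.2574        53.2574
  2        53.75        52.7693       105.5385
  3        53.75        52.2856       156.8568
  4        53.75        51.8064       207.2256
  5        53.75        51.3316       256.6579
  6        53.75        50.8611       305.1667
  7        53.75        50.3950       352.7648
  8        53.75        49.9331       399.4647
  9        53.75        49.4754       445.2789
  10    1,053.75       961.0589     9,610.5890
  Σ                  1,423.1737    11,892.8004
Price P = Σ PV = 1,423.1737.
Macaulay duration = Σ(t·PV) / P = 11,892.8004 / 1,423.1737 = 8.35653 half-year periods.
In years: 8.35653 / 2 = 4.17827 years.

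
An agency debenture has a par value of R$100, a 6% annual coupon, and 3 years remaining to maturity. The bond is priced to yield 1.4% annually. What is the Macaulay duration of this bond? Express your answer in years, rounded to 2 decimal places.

2.84 years

Periodic yield y = 0.014. Discount each cash flow and weight by its year:
  t   CF        PV=CF/(1+0.014)^t    t·PV
  1         6.00         5.9172         5.9172
  2         6.00         5.8355        11.6709
  3       106.00       101.6698       305.0094
  Σ                    113.4224       322.5975
Price P = Σ PV = 113.4224.
Macaulay duration = Σ(t·PV) / P = 322.5975 / 113.4224 = 2.84421 years.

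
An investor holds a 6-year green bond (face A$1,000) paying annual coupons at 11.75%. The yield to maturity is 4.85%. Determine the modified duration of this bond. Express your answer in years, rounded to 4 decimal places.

Periodic yield y = 0.0485. First find Macaulay duration:
  t   CF        PV=CF/(1+0.0485)^t    t·PV
  1       117.50       112.0649       112.0649
  2       117.50       106.8811       213.7622
  3       117.50       101.9372       305.8115
  4       117.50        97.2219       388.8876
  5       117.50        92.7248       463.6238
  6     1,117.50       841.0793     5,046.4755
  Σ                  1,351.9091     6,530.6255
P = 1,351.9091; Macaulay duration = 6,530.6255 / 1,351.9091 = 4.83067 years.
Modified duration = D_Mac / (1 + y) = 4.83067 / 1.0485 = 4.60722 years.

4.6072 years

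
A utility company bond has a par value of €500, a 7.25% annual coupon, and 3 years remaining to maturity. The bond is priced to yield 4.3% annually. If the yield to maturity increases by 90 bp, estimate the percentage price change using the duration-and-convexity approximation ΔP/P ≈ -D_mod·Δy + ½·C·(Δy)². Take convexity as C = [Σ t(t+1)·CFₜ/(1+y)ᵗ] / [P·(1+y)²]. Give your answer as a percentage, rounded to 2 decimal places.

-2.38%

With y = 0.043:
  t   CF        PV=CF/(1+0.043)^t    t·PV        t(t+1)·PV
  1        36.25        34.7555        34.7555          69.5110
  2        36.25        33.3226        66.6453         199.9358
  3       536.25       472.6225     1,417.8675       5,671.4698
  Σ                    540.7006     1,519.2682       5,940.9167
P = 540.7006; D_Mac = 2.80981 yrs; D_mod = 2.69397 yrs; C = 10.10015.
Duration effect: -2.69397 × (+0.009) = -0.024246
Convexity effect: 0.5 × 10.10015 × (0.009)² = +0.0004091
ΔP/P ≈ -0.024246 + 0.0004091 = -0.023837 = -2.3837%.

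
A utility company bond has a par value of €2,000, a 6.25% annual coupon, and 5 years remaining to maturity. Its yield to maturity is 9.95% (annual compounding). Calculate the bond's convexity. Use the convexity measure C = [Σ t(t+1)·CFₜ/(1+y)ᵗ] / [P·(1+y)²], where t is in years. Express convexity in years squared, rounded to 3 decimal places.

20.864

With y = 0.0995:
  t   CF        PV=CF/(1+0.0995)^t    t·PV        t(t+1)·PV
  1       125.00       113.6880       113.6880         227.3761
  2       125.00       103.3998       206.7995         620.3986
  3       125.00        94.0425       282.1276       1,128.5104
  4       125.00        85.5321       342.1284       1,710.6418
  5     2,125.00     1,322.4607     6,612.3034      39,673.8202
  Σ                  1,719.1231     7,557.0469      43,360.7470
P = 1,719.1231.
Convexity = Σ t(t+1)·PV / [P·(1+y)²] = 43,360.7470 / (1,719.1231 × 1.208900) = 20.86408.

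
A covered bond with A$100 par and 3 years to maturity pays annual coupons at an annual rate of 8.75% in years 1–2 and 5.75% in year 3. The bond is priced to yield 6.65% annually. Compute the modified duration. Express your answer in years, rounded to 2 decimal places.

Periodic yield y = 0.0665. First find Macaulay duration:
  t   CF        PV=CF/(1+0.0665)^t    t·PV
  1         8.75         8.2044         8.2044
  2         8.75         7.6928        15.3857
  3       105.75        87.1762       261.5285
  Σ                    103.0734       285.1186
P = 103.0734; Macaulay duration = 285.1186 / 103.0734 = 2.76617 years.
Modified duration = D_Mac / (1 + y) = 2.76617 / 1.0665 = 2.59369 years.

2.59 years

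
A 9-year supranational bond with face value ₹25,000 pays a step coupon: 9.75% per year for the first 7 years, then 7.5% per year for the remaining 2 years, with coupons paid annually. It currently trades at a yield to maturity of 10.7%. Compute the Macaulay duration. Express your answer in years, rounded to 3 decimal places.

Periodic yield y = 0.107. Discount each cash flow and weight by its year:
  t   CF        PV=CF/(1+0.107)^t    t·PV
  1     2,437.50     2,201.8970     2,201.8970
  2     2,437.50     1,989.0669     3,978.1337
  3     2,437.50     1,796.8084     5,390.4251
  4     2,437.50     1,623.1331     6,492.5325
  5     2,437.50     1,466.2449     7,331.2246
  6     2,437.50     1,324.5212     7,947.1269
  7     2,437.50     1,196.4961     8,375.4725
  8     1,875.00       831.4197     6,651.3575
  9    26,875.00    10,765.1450    96,886.3053
  Σ                 23,194.7322   145,254.4752
Price P = Σ PV = 23,194.7322.
Macaulay duration = Σ(t·PV) / P = 145,254.4752 / 23,194.7322 = 6.26239 years.

6.262 years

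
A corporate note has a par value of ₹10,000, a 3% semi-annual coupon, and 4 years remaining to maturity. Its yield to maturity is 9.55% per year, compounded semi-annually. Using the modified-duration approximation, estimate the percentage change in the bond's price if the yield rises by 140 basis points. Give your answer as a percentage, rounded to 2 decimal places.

Periodic yield y = 0.04775. Modified duration first:
  t   CF        PV=CF/(1+0.04775)^t    t·PV
  1       150.00       143.1639       143.1639
  2       150.00       136.6394       273.2788
  3       150.00       130.4122       391.2366
  4       150.00       124.4688       497.8753
  5       150.00       118.7963       593.9815
  6       150.00       113.3823       680.2938
  7       150.00       108.2150       757.5052
  8    10,150.00     6,988.8334    55,910.6670
  Σ                  7,863.9113    59,248.0021
P = 7,863.9113; D_Mac = 7.53416 half-year periods = 3.76708 yrs; D_mod = 3.76708/(1+0.04775) = 3.59540 yrs.
ΔP/P ≈ -D_mod · Δy = -3.59540 × (+0.014) = -0.050336 = -5.0336%.

-5.03%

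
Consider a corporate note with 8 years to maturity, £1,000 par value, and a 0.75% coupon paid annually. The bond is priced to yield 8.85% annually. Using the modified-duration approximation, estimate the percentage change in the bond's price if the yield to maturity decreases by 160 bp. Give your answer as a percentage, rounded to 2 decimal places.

+11.32%

Periodic yield y = 0.0885. Modified duration first:
  t   CF        PV=CF/(1+0.0885)^t    t·PV
  1         7.50         6.8902         6.8902
  2         7.50         6.3300        12.6600
  3         7.50         5.8154        17.4461
  4         7.50         5.3425        21.3701
  5         7.50         4.9082        24.5408
  6         7.50         4.5091        27.0546
  7         7.50         4.1425        28.9975
  8     1,007.50       511.2315     4,089.8518
  Σ                    549.1694     4,228.8112
P = 549.1694; D_Mac = 7.70038 yrs; D_mod = 7.70038/(1+0.0885) = 7.07430 yrs.
ΔP/P ≈ -D_mod · Δy = -7.07430 × (-0.016) = +0.113189 = +11.3189%.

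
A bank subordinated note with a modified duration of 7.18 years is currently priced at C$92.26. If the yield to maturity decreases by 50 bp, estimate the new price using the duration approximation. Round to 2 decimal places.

Duration approximation: ΔP/P ≈ -D_mod · Δy = -7.18 × (-0.005) = +0.035900.
New price ≈ 92.26 × (1 + 0.035900) = 95.572134.

C$95.57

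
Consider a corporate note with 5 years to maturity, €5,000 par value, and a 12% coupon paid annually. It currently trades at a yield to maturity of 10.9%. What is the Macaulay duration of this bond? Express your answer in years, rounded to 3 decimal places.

4.058 years

Periodic yield y = 0.109. Discount each cash flow and weight by its year:
  t   CF        PV=CF/(1+0.109)^t    t·PV
  1       600.00       541.0280       541.0280
  2       600.00       487.8521       975.7042
  3       600.00       439.9027     1,319.7081
  4       600.00       396.6661     1,586.6643
  5     5,600.00     3,338.3379    16,691.6896
  Σ                  5,203.7867    21,114.7941
Price P = Σ PV = 5,203.7867.
Macaulay duration = Σ(t·PV) / P = 21,114.7941 / 5,203.7867 = 4.05758 years.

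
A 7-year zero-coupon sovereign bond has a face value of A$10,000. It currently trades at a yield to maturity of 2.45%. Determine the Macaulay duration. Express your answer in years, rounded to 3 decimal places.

A zero-coupon bond has a single cash flow at maturity, so its Macaulay duration equals its maturity: 7 years.

7.000 years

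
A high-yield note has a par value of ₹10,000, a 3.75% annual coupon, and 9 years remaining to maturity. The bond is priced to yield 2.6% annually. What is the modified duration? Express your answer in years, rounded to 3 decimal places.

Periodic yield y = 0.026. First find Macaulay duration:
  t   CF        PV=CF/(1+0.026)^t    t·PV
  1       375.00       365.4971       365.4971
  2       375.00       356.2350       712.4699
  3       375.00       347.2076     1,041.6227
  4       375.00       338.4089     1,353.6358
  5       375.00       329.8333     1,649.1664
  6       375.00       321.4749     1,928.8495
  7       375.00       313.3284     2,193.2987
  8       375.00       305.3883     2,443.1063
  9    10,375.00     8,234.9669    74,114.7022
  Σ                 10,912.3403    85,802.3486
P = 10,912.3403; Macaulay duration = 85,802.3486 / 10,912.3403 = 7.86287 years.
Modified duration = D_Mac / (1 + y) = 7.86287 / 1.026 = 7.66362 years.

7.664 years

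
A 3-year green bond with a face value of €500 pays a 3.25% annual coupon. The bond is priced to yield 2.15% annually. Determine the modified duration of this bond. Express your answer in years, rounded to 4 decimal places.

2.8469 years

Periodic yield y = 0.0215. First find Macaulay duration:
  t   CF        PV=CF/(1+0.0215)^t    t·PV
  1        16.25        15.9080        15.9080
  2        16.25        15.5732        31.1463
  3       516.25       484.3340     1,453.0020
  Σ                    515.8151     1,500.0563
P = 515.8151; Macaulay duration = 1,500.0563 / 515.8151 = 2.90813 years.
Modified duration = D_Mac / (1 + y) = 2.90813 / 1.0215 = 2.84692 years.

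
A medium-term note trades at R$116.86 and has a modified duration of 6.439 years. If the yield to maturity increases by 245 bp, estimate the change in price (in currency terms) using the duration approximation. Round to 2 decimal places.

-R$18.44

Duration approximation: ΔP/P ≈ -D_mod · Δy = -6.439 × (+0.0245) = -0.1577555.
ΔP ≈ 116.86 × (-0.1577555) = -18.43530773.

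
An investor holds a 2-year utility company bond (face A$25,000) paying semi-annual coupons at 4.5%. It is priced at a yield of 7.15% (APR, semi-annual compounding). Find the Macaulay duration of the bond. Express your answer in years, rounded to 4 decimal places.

Periodic yield y = 0.03575. Discount each cash flow and weight by its period:
  t   CF        PV=CF/(1+0.03575)^t    t·PV
  1       562.50       543.0847       543.0847
  2       562.50       524.3396     1,048.6792
  3       562.50       506.2414     1,518.7243
  4    25,562.50    22,211.7899    88,847.1597
  Σ                 23,785.4557    91,957.6480
Price P = Σ PV = 23,785.4557.
Macaulay duration = Σ(t·PV) / P = 91,957.6480 / 23,785.4557 = 3.86613 half-year periods.
In years: 3.86613 / 2 = 1.93306 years.

1.9331 years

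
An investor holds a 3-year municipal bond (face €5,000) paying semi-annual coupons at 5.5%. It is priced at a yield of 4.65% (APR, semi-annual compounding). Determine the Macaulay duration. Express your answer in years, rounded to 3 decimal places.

2.809 years

Periodic yield y = 0.02325. Discount each cash flow and weight by its period:
  t   CF        PV=CF/(1+0.02325)^t    t·PV
  1       137.50       134.3758       134.3758
  2       137.50       131.3225       262.6450
  3       137.50       128.3386       385.0159
  4       137.50       125.4226       501.6903
  5       137.50       122.5728       612.8638
  6     5,137.50     4,475.7036    26,854.2214
  Σ                  5,117.7358    28,750.8122
Price P = Σ PV = 5,117.7358.
Macaulay duration = Σ(t·PV) / P = 28,750.8122 / 5,117.7358 = 5.61788 half-year periods.
In years: 5.61788 / 2 = 2.80894 years.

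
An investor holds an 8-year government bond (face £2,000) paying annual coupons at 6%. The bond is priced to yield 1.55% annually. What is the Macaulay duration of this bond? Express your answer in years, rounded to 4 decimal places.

6.7956 years

Periodic yield y = 0.0155. Discount each cash flow and weight by its year:
  t   CF        PV=CF/(1+0.0155)^t    t·PV
  1       120.00       118.1684       118.1684
  2       120.00       116.3647       232.7295
  3       120.00       114.5886       343.7658
  4       120.00       112.8396       451.3584
  5       120.00       111.1173       555.5864
  6       120.00       109.4213       656.5275
  7       120.00       107.7511       754.2578
  8     2,120.00     1,874.5475    14,996.3796
  Σ                  2,664.7984    18,108.7734
Price P = Σ PV = 2,664.7984.
Macaulay duration = Σ(t·PV) / P = 18,108.7734 / 2,664.7984 = 6.79555 years.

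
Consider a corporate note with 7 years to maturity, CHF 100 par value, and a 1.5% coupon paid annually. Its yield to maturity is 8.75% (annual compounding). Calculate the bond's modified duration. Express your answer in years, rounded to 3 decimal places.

6.068 years

Periodic yield y = 0.0875. First find Macaulay duration:
  t   CF        PV=CF/(1+0.0875)^t    t·PV
  1         1.50         1.3793         1.3793
  2         1.50         1.2683         2.5367
  3         1.50         1.1663         3.4988
  4         1.50         1.0724         4.2898
  5         1.50         0.9862         4.9308
  6         1.50         0.9068         5.4409
  7       101.50        56.4237       394.9656
  Σ                     63.2030       417.0418
P = 63.2030; Macaulay duration = 417.0418 / 63.2030 = 6.59845 years.
Modified duration = D_Mac / (1 + y) = 6.59845 / 1.0875 = 6.06754 years.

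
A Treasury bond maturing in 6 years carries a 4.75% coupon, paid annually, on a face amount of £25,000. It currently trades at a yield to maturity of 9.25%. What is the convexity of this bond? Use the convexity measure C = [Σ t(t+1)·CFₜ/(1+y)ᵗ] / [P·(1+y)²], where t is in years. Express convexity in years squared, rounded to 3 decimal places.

With y = 0.0925:
  t   CF        PV=CF/(1+0.0925)^t    t·PV        t(t+1)·PV
  1     1,187.50     1,086.9565     1,086.9565       2,173.9130
  2     1,187.50       994.9259     1,989.8518       5,969.5553
  3     1,187.50       910.6873     2,732.0619      10,928.2476
  4     1,187.50       833.5811     3,334.3242      16,671.6211
  5     1,187.50       763.0033     3,815.0163      22,890.0976
  6    26,187.50    15,401.5832    92,409.4992     646,866.4947
  Σ                 19,990.7372   105,367.7099     705,499.9293
P = 19,990.7372.
Convexity = Σ t(t+1)·PV / [P·(1+y)²] = 705,499.9293 / (19,990.7372 × 1.193556) = 29.56823.

29.568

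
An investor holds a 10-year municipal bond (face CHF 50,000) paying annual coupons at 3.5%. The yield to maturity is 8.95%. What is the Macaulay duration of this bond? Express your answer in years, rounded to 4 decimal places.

8.1981 years

Periodic yield y = 0.0895. Discount each cash flow and weight by its year:
  t   CF        PV=CF/(1+0.0895)^t    t·PV
  1     1,750.00     1,606.2414     1,606.2414
  2     1,750.00     1,474.2922     2,948.5845
  3     1,750.00     1,353.1824     4,059.5472
  4     1,750.00     1,242.0215     4,968.0860
  5     1,750.00     1,139.9922     5,699.9609
  6     1,750.00     1,046.3444     6,278.0662
  7     1,750.00       960.3895     6,722.7266
  8     1,750.00       881.4956     7,051.9652
  9     1,750.00       809.0827     7,281.7447
  10   51,750.00    21,960.2868   219,602.8683
  Σ                 32,473.3288   266,219.7910
Price P = Σ PV = 32,473.3288.
Macaulay duration = Σ(t·PV) / P = 266,219.7910 / 32,473.3288 = 8.19811 years.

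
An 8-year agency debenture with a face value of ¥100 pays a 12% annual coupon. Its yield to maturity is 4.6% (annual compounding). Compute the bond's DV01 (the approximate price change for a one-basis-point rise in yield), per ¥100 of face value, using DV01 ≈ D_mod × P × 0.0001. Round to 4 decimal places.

Periodic yield y = 0.046.
  t   CF        PV=CF/(1+0.046)^t    t·PV
  1        12.00        11.4723        11.4723
  2        12.00        10.9678        21.9355
  3        12.00        10.4854        31.4563
  4        12.00        10.0243        40.0972
  5        12.00         9.5835        47.9174
  6        12.00         9.1620        54.9721
  7        12.00         8.7591        61.3137
  8       112.00        78.1564       625.2512
  Σ                    148.6108       894.4157
P = 148.6108; D_Mac = 6.01851 yrs; D_mod = 5.75384 yrs.
DV01 ≈ 5.75384 × 148.6108 × 0.0001 = 0.085508.

¥0.0855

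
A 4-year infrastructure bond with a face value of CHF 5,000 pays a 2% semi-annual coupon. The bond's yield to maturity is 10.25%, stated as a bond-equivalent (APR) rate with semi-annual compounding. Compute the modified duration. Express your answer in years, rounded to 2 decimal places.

Periodic yield y = 0.05125. First find Macaulay duration:
  t   CF        PV=CF/(1+0.05125)^t    t·PV
  1        50.00        47.5624        47.5624
  2        50.00        45.2437        90.4874
  3        50.00        43.0380       129.1140
  4        50.00        40.9398       163.7593
  5        50.00        38.9439       194.7197
  6        50.00        37.0454       222.2722
  7        50.00        35.2394       246.6755
  8     5,050.00     3,385.6597    27,085.2778
  Σ                  3,673.6723    28,179.8683
P = 3,673.6723; Macaulay duration = 28,179.8683 / 3,673.6723 = 7.67076 half-year periods = 3.83538 years.
Modified duration = D_Mac / (1 + y) = 3.83538 / 1.05125 = 3.64840 years.

3.65 years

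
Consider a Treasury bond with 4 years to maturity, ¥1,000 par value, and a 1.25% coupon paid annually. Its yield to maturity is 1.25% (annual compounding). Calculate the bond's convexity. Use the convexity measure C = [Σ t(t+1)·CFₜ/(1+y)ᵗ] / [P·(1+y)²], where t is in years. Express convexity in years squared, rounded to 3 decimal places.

19.032

With y = 0.0125:
  t   CF        PV=CF/(1+0.0125)^t    t·PV        t(t+1)·PV
  1        12.50        12.3457        12.3457          24.6914
  2        12.50        12.1933        24.3865          73.1596
  3        12.50        12.0427        36.1282         144.5127
  4     1,012.50       963.4183     3,853.6733      19,268.3666
  Σ                  1,000.0000     3,926.5337      19,510.7303
P = 1,000.0000.
Convexity = Σ t(t+1)·PV / [P·(1+y)²] = 19,510.7303 / (1,000.0000 × 1.025156) = 19.03196.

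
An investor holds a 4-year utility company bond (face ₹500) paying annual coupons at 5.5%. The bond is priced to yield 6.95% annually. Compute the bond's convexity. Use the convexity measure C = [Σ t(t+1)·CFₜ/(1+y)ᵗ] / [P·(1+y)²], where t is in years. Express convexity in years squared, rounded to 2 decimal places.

With y = 0.0695:
  t   CF        PV=CF/(1+0.0695)^t    t·PV        t(t+1)·PV
  1        27.50        25.7129        25.7129          51.4259
  2        27.50        24.0420        48.0841         144.2522
  3        27.50        22.4797        67.4391         269.7563
  4       527.50       403.1803     1,612.7212       8,063.6061
  Σ                    475.4150     1,753.9573       8,529.0404
P = 475.4150.
Convexity = Σ t(t+1)·PV / [P·(1+y)²] = 8,529.0404 / (475.4150 × 1.143830) = 15.68432.

15.68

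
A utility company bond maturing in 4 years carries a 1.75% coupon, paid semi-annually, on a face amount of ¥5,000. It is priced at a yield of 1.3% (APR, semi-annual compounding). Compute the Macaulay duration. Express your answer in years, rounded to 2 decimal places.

Periodic yield y = 0.0065. Discount each cash flow and weight by its period:
  t   CF        PV=CF/(1+0.0065)^t    t·PV
  1        43.75        43.4675        43.4675
  2        43.75        43.1867        86.3735
  3        43.75        42.9078       128.7235
  4        43.75        42.6307       170.5230
  5        43.75        42.3554       211.7772
  6        43.75        42.0819       252.4914
  7        43.75        41.8101       292.6710
  8     5,043.75     4,788.9833    38,311.8660
  Σ                  5,087.4235    39,497.8931
Price P = Σ PV = 5,087.4235.
Macaulay duration = Σ(t·PV) / P = 39,497.8931 / 5,087.4235 = 7.76383 half-year periods.
In years: 7.76383 / 2 = 3.88192 years.

3.88 years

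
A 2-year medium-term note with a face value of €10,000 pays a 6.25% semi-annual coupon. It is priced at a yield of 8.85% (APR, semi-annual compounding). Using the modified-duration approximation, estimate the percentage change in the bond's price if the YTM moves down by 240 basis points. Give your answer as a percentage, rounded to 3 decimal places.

Periodic yield y = 0.04425. Modified duration first:
  t   CF        PV=CF/(1+0.04425)^t    t·PV
  1       312.50       299.2578       299.2578
  2       312.50       286.5768       573.1536
  3       312.50       274.4331       823.2994
  4    10,312.50     8,672.5343    34,690.1372
  Σ                  9,532.8021    36,385.8481
P = 9,532.8021; D_Mac = 3.81691 half-year periods = 1.90846 yrs; D_mod = 1.90846/(1+0.04425) = 1.82758 yrs.
ΔP/P ≈ -D_mod · Δy = -1.82758 × (-0.024) = +0.043862 = +4.3862%.

+4.386%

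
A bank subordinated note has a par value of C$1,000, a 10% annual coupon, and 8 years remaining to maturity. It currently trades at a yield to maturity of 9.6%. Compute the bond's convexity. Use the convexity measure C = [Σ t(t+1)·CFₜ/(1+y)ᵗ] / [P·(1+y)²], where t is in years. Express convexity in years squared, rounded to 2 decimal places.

With y = 0.096:
  t   CF        PV=CF/(1+0.096)^t    t·PV        t(t+1)·PV
  1       100.00        91.2409        91.2409         182.4818
  2       100.00        83.2490       166.4979         499.4938
  3       100.00        75.9571       227.8713         911.4851
  4       100.00        69.3039       277.2157       1,386.0783
  5       100.00        63.2335       316.1675       1,897.0050
  6       100.00        57.6948       346.1688       2,423.1816
  7       100.00        52.6412       368.4887       2,947.9095
  8     1,100.00       528.3336     4,226.6690      38,040.0210
  Σ                  1,021.6540     6,020.3198      48,287.6563
P = 1,021.6540.
Convexity = Σ t(t+1)·PV / [P·(1+y)²] = 48,287.6563 / (1,021.6540 × 1.201216) = 39.34696.

39.35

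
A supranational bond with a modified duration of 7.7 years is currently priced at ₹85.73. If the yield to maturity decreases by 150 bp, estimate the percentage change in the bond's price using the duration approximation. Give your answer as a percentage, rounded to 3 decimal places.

+11.550%

Duration approximation: ΔP/P ≈ -D_mod · Δy = -7.7 × (-0.015) = +0.115500.
As a percentage: +11.5500%.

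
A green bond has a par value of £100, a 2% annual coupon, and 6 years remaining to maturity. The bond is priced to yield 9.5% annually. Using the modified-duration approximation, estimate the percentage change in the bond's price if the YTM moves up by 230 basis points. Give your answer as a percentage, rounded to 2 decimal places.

-11.84%

Periodic yield y = 0.095. Modified duration first:
  t   CF        PV=CF/(1+0.095)^t    t·PV
  1         2.00         1.8265         1.8265
  2         2.00         1.6680         3.3360
  3         2.00         1.5233         4.5699
  4         2.00         1.3911         5.5646
  5         2.00         1.2705         6.3523
  6       102.00        59.1719       355.0314
  Σ                     66.8513       376.6807
P = 66.8513; D_Mac = 5.63460 yrs; D_mod = 5.63460/(1+0.095) = 5.14576 yrs.
ΔP/P ≈ -D_mod · Δy = -5.14576 × (+0.023) = -0.118352 = -11.8352%.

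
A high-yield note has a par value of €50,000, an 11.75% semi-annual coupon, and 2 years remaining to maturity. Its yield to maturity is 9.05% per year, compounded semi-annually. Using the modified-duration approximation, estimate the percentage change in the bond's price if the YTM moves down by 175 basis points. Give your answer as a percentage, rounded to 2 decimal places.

+3.09%

Periodic yield y = 0.04525. Modified duration first:
  t   CF        PV=CF/(1+0.04525)^t    t·PV
  1     2,937.50     2,810.3325     2,810.3325
  2     2,937.50     2,688.6701     5,377.3403
  3     2,937.50     2,572.2747     7,716.8241
  4    52,937.50    44,348.8868   177,395.5471
  Σ                 52,420.1641   193,300.0439
P = 52,420.1641; D_Mac = 3.68751 half-year periods = 1.84376 yrs; D_mod = 1.84376/(1+0.04525) = 1.76394 yrs.
ΔP/P ≈ -D_mod · Δy = -1.76394 × (-0.0175) = +0.030869 = +3.0869%.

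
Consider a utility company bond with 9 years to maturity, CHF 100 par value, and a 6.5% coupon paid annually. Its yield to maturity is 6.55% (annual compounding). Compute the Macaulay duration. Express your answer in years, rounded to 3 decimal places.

7.085 years

Periodic yield y = 0.0655. Discount each cash flow and weight by its year:
  t   CF        PV=CF/(1+0.0655)^t    t·PV
  1         6.50         6.1004         6.1004
  2         6.50         5.7254        11.4508
  3         6.50         5.3734        16.1203
  4         6.50         5.0431        20.1725
  5         6.50         4.7331        23.6655
  6         6.50         4.4421        26.6529
  7         6.50         4.1691        29.1835
  8         6.50         3.9128        31.3023
  9       106.50        60.1684       541.5157
  Σ                     99.6679       706.1639
Price P = Σ PV = 99.6679.
Macaulay duration = Σ(t·PV) / P = 706.1639 / 99.6679 = 7.08517 years.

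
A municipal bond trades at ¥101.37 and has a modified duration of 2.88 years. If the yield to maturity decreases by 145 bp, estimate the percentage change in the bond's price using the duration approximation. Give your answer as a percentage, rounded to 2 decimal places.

+4.18%

Duration approximation: ΔP/P ≈ -D_mod · Δy = -2.88 × (-0.0145) = +0.041760.
As a percentage: +4.1760%.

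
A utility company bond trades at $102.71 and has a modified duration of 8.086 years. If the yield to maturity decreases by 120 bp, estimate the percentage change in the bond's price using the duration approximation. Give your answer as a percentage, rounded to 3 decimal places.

+9.703%

Duration approximation: ΔP/P ≈ -D_mod · Δy = -8.086 × (-0.012) = +0.097032.
As a percentage: +9.7032%.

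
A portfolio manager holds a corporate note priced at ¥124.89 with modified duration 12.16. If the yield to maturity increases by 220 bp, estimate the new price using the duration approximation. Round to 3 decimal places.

¥91.479

Duration approximation: ΔP/P ≈ -D_mod · Δy = -12.16 × (+0.022) = -0.267520.
New price ≈ 124.89 × (1 - 0.267520) = 91.4794272.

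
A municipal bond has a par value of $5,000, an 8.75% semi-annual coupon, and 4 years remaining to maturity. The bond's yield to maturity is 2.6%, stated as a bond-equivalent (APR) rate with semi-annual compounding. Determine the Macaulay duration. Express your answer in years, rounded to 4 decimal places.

3.5217 years

Periodic yield y = 0.013. Discount each cash flow and weight by its period:
  t   CF        PV=CF/(1+0.013)^t    t·PV
  1       218.75       215.9427       215.9427
  2       218.75       213.1715       426.3430
  3       218.75       210.4358       631.3075
  4       218.75       207.7353       830.9412
  5       218.75       205.0694     1,025.3469
  6       218.75       202.4377     1,214.6262
  7       218.75       199.8398     1,398.8785
  8     5,218.75     4,706.4227    37,651.3816
  Σ                  6,161.0550    43,394.7677
Price P = Σ PV = 6,161.0550.
Macaulay duration = Σ(t·PV) / P = 43,394.7677 / 6,161.0550 = 7.04340 half-year periods.
In years: 7.04340 / 2 = 3.52170 years.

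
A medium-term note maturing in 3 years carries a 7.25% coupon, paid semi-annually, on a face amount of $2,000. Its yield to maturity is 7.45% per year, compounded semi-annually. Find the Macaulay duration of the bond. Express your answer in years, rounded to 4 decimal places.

Periodic yield y = 0.03725. Discount each cash flow and weight by its period:
  t   CF        PV=CF/(1+0.03725)^t    t·PV
  1        72.50        69.8964        69.8964
  2        72.50        67.3862       134.7724
  3        72.50        64.9662       194.8987
  4        72.50        62.6331       250.5326
  5        72.50        60.3838       301.9192
  6     2,072.50     1,664.1554     9,984.9324
  Σ                  1,989.4212    10,936.9517
Price P = Σ PV = 1,989.4212.
Macaulay duration = Σ(t·PV) / P = 10,936.9517 / 1,989.4212 = 5.49755 half-year periods.
In years: 5.49755 / 2 = 2.74878 years.

2.7488 years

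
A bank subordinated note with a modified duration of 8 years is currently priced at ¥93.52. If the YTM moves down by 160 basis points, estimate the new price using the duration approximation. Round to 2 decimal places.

Duration approximation: ΔP/P ≈ -D_mod · Δy = -8 × (-0.016) = +0.128000.
New price ≈ 93.52 × (1 + 0.128000) = 105.49056.

¥105.49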